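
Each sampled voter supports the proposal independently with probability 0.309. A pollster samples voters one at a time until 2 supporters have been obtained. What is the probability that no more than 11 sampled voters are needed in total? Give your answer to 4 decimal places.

Finishing within 11 sampled voters ⇔ at least 2 successes in the first 11. With X ~ Binomial(11, 0.309), P(Y ≤ 11) = 1 − P(X ≤ 1).
  k=0: C(11,0)·0.309^0·0.691^11 = 0.017150
  k=1: C(11,1)·0.309^1·0.691^10 = 0.084359
1 − 0.101509 = 0.898491

0.8985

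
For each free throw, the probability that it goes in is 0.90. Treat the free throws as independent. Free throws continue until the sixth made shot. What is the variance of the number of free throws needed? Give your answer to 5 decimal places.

0.74074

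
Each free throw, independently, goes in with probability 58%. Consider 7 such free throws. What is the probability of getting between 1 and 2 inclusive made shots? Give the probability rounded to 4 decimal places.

0.1146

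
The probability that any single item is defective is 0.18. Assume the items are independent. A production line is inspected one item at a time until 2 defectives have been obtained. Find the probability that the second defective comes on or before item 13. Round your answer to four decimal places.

0.7080

Finishing within 13 items ⇔ at least 2 successes in the first 13. With X ~ Binomial(13, 0.18), P(Y ≤ 13) = 1 − P(X ≤ 1).
  k=0: C(13,0)·0.18^0·0.82^13 = 0.075784
  k=1: C(13,1)·0.18^1·0.82^12 = 0.216263
1 − 0.292047 = 0.707953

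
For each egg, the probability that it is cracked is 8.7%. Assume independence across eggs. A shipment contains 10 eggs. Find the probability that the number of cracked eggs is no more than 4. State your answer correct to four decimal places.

0.9991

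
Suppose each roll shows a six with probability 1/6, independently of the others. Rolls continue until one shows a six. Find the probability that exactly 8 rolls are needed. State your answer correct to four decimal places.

0.0465

Geometric (trials to first success), p = 0.166667.
P(Y = 8) = (1−p)^7 · p = 0.27908 · 0.166667 = 0.046514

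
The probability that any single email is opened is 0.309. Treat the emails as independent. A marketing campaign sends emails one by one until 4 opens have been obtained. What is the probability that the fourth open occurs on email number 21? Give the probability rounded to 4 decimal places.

0.0194

Y = trial on which the fourth success occurs; negative binomial, r=4, p=0.309.
P(Y=21) = C(20,3) · p^4 · (1−p)^17
= 1140 · 0.0091166 · 0.0018669 = 0.019403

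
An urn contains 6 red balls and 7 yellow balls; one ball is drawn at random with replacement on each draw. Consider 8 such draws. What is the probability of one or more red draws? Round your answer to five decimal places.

P(at least one) = 1 − P(none) = 1 − (1 − 0.461538)^8
= 1 − 0.0070670 = 0.9929330

0.99293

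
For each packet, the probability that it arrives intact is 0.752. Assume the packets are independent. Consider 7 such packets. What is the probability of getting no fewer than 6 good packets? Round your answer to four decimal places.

0.4499

X ~ Binomial(7, 0.752); P(X ≥ 6) = Σ C(7,k) p^k (1−p)^(7−k) over k:
  k=6: C(7,6)·0.752^6·0.248^1 = 0.313947
  k=7: C(7,7)·0.752^7·0.248^0 = 0.135996
Total = 0.449943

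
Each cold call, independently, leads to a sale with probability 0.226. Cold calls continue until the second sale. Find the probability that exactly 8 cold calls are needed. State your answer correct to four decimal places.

Y = trial on which the second success occurs; negative binomial, r=2, p=0.226.
P(Y=8) = C(7,1) · p^2 · (1−p)^6
= 7 · 0.051076 · 0.215 = 0.076871

0.0769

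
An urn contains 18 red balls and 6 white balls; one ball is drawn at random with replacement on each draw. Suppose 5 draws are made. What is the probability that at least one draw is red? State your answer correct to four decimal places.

P(at least one) = 1 − P(none) = 1 − (1 − 0.75)^5
= 1 − 0.000977 = 0.999023

0.9990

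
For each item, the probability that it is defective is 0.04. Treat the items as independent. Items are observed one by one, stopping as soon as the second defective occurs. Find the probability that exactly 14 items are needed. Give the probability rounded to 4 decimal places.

0.0127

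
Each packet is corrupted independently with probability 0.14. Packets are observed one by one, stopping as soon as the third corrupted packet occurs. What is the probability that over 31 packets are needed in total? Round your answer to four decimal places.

0.1712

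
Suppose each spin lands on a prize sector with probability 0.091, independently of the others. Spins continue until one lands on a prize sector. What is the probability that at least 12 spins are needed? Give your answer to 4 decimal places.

Y = number of spins to the first success; geometric, p = 0.091.
P(Y > 11) = P(first 11 all fail) = (1−p)^11 = 0.350109

0.3501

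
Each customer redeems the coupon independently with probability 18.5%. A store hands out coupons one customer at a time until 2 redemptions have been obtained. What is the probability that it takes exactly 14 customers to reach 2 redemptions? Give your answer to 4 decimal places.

0.0382

Y = trial on which the second success occurs; negative binomial, r=2, p=0.185.
P(Y=14) = C(13,1) · p^2 · (1−p)^12
= 13 · 0.034225 · 0.08588 = 0.038210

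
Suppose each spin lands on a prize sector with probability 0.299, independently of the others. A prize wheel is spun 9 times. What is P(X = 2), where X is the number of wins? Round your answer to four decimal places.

X ~ Binomial(n=9, p=0.299).
P(X=2) = C(9,2) · p^2 · (1−p)^7
= 36 · 0.089401 · 0.083181 = 0.267714

0.2677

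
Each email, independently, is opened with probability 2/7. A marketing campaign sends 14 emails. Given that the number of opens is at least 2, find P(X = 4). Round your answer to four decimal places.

0.2452

X ~ Binomial(14, 0.285714). Want P(X=4 | X≥2) = P(X=4) / P(X≥2).
P(X=4) = C(14,4)·0.285714^4·0.714286^10 = 0.230612
P(X≥2) = 1 − 0.008999 − 0.050396 = 0.940605
Ratio = 0.230612 / 0.940605 = 0.245174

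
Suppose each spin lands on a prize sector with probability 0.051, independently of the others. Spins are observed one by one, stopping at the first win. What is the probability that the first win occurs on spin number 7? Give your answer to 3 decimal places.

0.037

Geometric (trials to first success), p = 0.051.
P(Y = 7) = (1−p)^6 · p = 0.73046 · 0.051 = 0.03725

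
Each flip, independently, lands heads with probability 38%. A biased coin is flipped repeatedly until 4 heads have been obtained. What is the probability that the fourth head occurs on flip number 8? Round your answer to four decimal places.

0.1078

Y = trial on which the fourth success occurs; negative binomial, r=4, p=0.38.
P(Y=8) = C(7,3) · p^4 · (1−p)^4
= 35 · 0.020851 · 0.14776 = 0.107837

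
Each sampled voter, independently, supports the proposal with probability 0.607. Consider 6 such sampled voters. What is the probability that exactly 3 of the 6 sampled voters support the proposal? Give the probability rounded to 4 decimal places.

0.2715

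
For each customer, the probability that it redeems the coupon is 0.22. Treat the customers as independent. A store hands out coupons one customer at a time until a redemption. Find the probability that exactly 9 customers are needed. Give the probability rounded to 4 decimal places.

0.0301

Geometric (trials to first success), p = 0.22.
P(Y = 9) = (1−p)^8 · p = 0.13701 · 0.22 = 0.030143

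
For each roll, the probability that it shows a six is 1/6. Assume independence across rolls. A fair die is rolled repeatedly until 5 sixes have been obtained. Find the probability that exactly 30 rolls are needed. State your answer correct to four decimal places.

Y = trial on which the fifth success occurs; negative binomial, r=5, p=0.166667.
P(Y=30) = C(29,4) · p^5 · (1−p)^25
= 23751 · 0.0001286 · 0.010483 = 0.032018

0.0320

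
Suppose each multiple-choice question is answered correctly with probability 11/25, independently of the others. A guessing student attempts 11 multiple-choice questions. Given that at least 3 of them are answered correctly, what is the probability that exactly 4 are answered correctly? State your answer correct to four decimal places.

X ~ Binomial(11, 0.44). Want P(X=4 | X≥3) = P(X=4) / P(X≥3).
P(X=4) = C(11,4)·0.44^4·0.56^7 = 0.213619
P(X≥3) = 1 − 0.001699 − 0.014680 − 0.057671 = 0.925950
Ratio = 0.213619 / 0.925950 = 0.230703

0.2307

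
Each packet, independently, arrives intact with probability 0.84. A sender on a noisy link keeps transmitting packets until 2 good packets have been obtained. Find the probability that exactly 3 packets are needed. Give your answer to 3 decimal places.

0.226

Y = trial on which the second success occurs; negative binomial, r=2, p=0.84.
P(Y=3) = C(2,1) · p^2 · (1−p)^1
= 2 · 0.7056 · 0.16 = 0.22579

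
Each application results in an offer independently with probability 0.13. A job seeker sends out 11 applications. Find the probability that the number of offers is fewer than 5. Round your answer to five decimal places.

X ~ Binomial(11, 0.13); P(X ≤ 4) = Σ C(11,k) p^k (1−p)^(11−k) over k:
  k=0: C(11,0)·0.13^0·0.87^11 = 0.2161284
  k=1: C(11,1)·0.13^1·0.87^10 = 0.3552455
  k=2: C(11,2)·0.13^2·0.87^9 = 0.2654133
  k=3: C(11,3)·0.13^3·0.87^8 = 0.1189784
  k=4: C(11,4)·0.13^4·0.87^7 = 0.0355568
Total = 0.9913223

0.99132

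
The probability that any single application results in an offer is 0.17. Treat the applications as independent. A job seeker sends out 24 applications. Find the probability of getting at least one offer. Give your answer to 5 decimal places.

0.98857

P(at least one) = 1 − P(none) = 1 − (1 − 0.17)^24
= 1 − 0.0114255 = 0.9885745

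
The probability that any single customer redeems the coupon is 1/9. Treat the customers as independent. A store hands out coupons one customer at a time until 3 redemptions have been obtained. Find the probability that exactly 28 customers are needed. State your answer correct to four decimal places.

0.0253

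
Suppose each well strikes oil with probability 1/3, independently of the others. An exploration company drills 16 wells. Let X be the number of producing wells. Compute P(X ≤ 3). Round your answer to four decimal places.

X ~ Binomial(16, 0.333333); P(X ≤ 3) = Σ C(16,k) p^k (1−p)^(16−k) over k:
  k=0: C(16,0)·0.333333^0·0.666667^16 = 0.001522
  k=1: C(16,1)·0.333333^1·0.666667^15 = 0.012180
  k=2: C(16,2)·0.333333^2·0.666667^14 = 0.045673
  k=3: C(16,3)·0.333333^3·0.666667^13 = 0.106571
Total = 0.165946

0.1659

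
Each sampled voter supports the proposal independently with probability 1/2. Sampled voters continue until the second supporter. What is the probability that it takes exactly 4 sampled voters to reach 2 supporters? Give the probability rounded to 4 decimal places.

Y = trial on which the second success occurs; negative binomial, r=2, p=0.50.
P(Y=4) = C(3,1) · p^2 · (1−p)^2
= 3 · 0.25 · 0.25 = 0.187500

0.1875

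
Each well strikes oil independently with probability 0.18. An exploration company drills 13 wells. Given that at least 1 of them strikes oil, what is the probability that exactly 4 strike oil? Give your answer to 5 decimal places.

0.13613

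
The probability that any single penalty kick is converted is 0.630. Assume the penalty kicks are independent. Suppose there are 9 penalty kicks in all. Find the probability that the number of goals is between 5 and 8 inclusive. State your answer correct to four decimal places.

0.7772

X ~ Binomial(9, 0.63); P(5 ≤ X ≤ 8) = Σ C(9,k) p^k (1−p)^(9−k) over k:
  k=5: C(9,5)·0.63^5·0.37^4 = 0.234358
  k=6: C(9,6)·0.63^6·0.37^3 = 0.266028
  k=7: C(9,7)·0.63^7·0.37^2 = 0.194129
  k=8: C(9,8)·0.63^8·0.37^1 = 0.082636
Total = 0.777151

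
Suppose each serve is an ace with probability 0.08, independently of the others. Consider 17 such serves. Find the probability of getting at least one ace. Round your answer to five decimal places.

P(at least one) = 1 − P(none) = 1 − (1 − 0.08)^17
= 1 − 0.2423221 = 0.7576779

0.75768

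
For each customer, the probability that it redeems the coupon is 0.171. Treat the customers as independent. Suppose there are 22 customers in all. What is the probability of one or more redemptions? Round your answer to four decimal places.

0.9838

P(at least one) = 1 − P(none) = 1 − (1 − 0.171)^22
= 1 − 0.016151 = 0.983849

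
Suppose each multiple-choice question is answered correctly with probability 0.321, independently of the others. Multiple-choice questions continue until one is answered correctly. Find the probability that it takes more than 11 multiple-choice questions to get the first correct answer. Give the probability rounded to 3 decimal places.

0.014

Y = number of multiple-choice questions to the first success; geometric, p = 0.321.
P(Y > 11) = P(first 11 all fail) = (1−p)^11 = 0.01414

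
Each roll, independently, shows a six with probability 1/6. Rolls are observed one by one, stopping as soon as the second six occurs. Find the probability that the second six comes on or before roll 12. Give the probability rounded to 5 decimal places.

Finishing within 12 rolls ⇔ at least 2 successes in the first 12. With X ~ Binomial(12, 0.166667), P(Y ≤ 12) = 1 − P(X ≤ 1).
  k=0: C(12,0)·0.166667^0·0.833333^12 = 0.1121567
  k=1: C(12,1)·0.166667^1·0.833333^11 = 0.2691760
1 − 0.3813326 = 0.6186674

0.61867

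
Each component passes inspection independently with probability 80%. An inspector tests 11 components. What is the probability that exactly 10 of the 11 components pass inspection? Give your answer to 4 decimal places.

X ~ Binomial(n=11, p=0.80).
P(X=10) = C(11,10) · p^10 · (1−p)^1
= 11 · 0.10737 · 0.2 = 0.236223

0.2362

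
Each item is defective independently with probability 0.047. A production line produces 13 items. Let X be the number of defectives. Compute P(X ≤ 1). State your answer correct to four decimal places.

X ~ Binomial(13, 0.047); P(X ≤ 1) = Σ C(13,k) p^k (1−p)^(13−k) over k:
  k=0: C(13,0)·0.047^0·0.953^13 = 0.534820
  k=1: C(13,1)·0.047^1·0.953^12 = 0.342891
Total = 0.877711

0.8777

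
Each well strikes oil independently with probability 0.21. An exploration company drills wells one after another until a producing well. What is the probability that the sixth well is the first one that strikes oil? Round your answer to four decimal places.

0.0646

Geometric (trials to first success), p = 0.21.
P(Y = 6) = (1−p)^5 · p = 0.30771 · 0.21 = 0.064618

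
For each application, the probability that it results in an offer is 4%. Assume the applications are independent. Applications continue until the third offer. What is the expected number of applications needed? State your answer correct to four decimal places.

75.0000

Y = total applications until the third success; negative binomial with r=3, p=0.04.
E[Y] = r / p = 3 / 0.04 = 75.000000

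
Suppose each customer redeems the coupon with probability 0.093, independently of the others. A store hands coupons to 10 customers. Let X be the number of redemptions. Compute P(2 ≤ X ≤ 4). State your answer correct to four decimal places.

X ~ Binomial(10, 0.093); P(2 ≤ X ≤ 4) = Σ C(10,k) p^k (1−p)^(10−k) over k:
  k=2: C(10,2)·0.093^2·0.907^8 = 0.178253
  k=3: C(10,3)·0.093^3·0.907^7 = 0.048740
  k=4: C(10,4)·0.093^4·0.907^6 = 0.008746
Total = 0.235738

0.2357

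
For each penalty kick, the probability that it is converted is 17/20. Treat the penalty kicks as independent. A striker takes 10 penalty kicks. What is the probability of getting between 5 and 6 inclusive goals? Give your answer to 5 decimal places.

X ~ Binomial(10, 0.85); P(5 ≤ X ≤ 6) = Σ C(10,k) p^k (1−p)^(10−k) over k:
  k=5: C(10,5)·0.85^5·0.15^5 = 0.0084909
  k=6: C(10,6)·0.85^6·0.15^4 = 0.0400957
Total = 0.0485866

0.04859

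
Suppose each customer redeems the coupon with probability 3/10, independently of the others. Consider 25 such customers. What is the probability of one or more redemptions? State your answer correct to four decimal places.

0.9999

P(at least one) = 1 − P(none) = 1 − (1 − 0.30)^25
= 1 − 0.000134 = 0.999866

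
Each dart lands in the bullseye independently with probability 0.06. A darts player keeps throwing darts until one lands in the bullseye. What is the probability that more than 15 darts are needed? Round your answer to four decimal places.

Y = number of darts to the first success; geometric, p = 0.06.
P(Y > 15) = P(first 15 all fail) = (1−p)^15 = 0.395292

0.3953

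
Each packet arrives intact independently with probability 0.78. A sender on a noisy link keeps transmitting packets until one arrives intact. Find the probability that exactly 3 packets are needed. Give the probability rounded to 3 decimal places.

Geometric (trials to first success), p = 0.78.
P(Y = 3) = (1−p)^2 · p = 0.0484 · 0.78 = 0.03775

0.038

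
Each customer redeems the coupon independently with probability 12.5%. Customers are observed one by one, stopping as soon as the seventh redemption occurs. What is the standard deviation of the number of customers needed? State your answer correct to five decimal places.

19.79899

Y = total customers until the seventh success; negative binomial with r=7, p=0.125.
SD(Y) = √[r(1−p)/p²] = √(392.0000000) = 19.7989899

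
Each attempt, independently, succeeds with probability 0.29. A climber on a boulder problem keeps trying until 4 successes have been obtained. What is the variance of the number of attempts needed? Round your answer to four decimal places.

Y = total attempts until the fourth success; negative binomial with r=4, p=0.29.
Var(Y) = r(1−p)/p² = 4·0.71 / 0.29² = 33.769322

33.7693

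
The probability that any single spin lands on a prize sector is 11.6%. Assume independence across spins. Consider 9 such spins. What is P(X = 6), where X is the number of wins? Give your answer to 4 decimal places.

X ~ Binomial(n=9, p=0.116).
P(X=6) = C(9,6) · p^6 · (1−p)^3
= 84 · 2.4364e-06 · 0.69081 = 0.000141

0.0001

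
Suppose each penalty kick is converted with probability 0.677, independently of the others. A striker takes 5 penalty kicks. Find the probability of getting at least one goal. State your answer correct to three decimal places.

0.996

P(at least one) = 1 − P(none) = 1 − (1 − 0.677)^5
= 1 − 0.00352 = 0.99648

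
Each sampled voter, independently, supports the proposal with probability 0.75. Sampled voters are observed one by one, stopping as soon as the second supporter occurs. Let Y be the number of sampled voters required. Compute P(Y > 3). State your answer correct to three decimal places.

Needing more than 3 sampled voters ⇔ fewer than 2 successes in the first 3. With X ~ Binomial(3, 0.75), P(Y > 3) = P(X ≤ 1).
  k=0: C(3,0)·0.75^0·0.25^3 = 0.01562
  k=1: C(3,1)·0.75^1·0.25^2 = 0.14062
P(X ≤ 1) = 0.15625

0.156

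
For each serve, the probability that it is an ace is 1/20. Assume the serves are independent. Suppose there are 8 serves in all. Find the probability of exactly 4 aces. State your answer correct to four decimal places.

0.0004

X ~ Binomial(n=8, p=0.05).
P(X=4) = C(8,4) · p^4 · (1−p)^4
= 70 · 6.25e-06 · 0.81451 = 0.000356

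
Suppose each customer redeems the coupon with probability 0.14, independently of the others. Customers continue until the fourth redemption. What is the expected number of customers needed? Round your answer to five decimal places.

28.57143

Y = total customers until the fourth success; negative binomial with r=4, p=0.14.
E[Y] = r / p = 4 / 0.14 = 28.5714286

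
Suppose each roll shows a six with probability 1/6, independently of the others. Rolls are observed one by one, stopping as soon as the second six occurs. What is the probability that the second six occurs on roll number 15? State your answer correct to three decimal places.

Y = trial on which the second success occurs; negative binomial, r=2, p=0.166667.
P(Y=15) = C(14,1) · p^2 · (1−p)^13
= 14 · 0.027778 · 0.093464 = 0.03635

0.036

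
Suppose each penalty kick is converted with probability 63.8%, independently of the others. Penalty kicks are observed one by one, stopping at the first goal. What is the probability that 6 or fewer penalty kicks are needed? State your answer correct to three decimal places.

0.998

Y = number of penalty kicks to the first success; geometric, p = 0.638.
P(Y ≤ 6) = 1 − (1−p)^6 = 1 − 0.00225 = 0.99775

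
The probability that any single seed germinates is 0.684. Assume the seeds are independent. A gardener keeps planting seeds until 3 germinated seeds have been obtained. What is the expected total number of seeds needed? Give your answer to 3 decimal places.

4.386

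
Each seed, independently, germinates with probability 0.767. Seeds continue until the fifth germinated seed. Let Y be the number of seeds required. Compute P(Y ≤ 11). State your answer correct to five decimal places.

0.99503

Finishing within 11 seeds ⇔ at least 5 successes in the first 11. With X ~ Binomial(11, 0.767), P(Y ≤ 11) = 1 − P(X ≤ 4).
  k=0: C(11,0)·0.767^0·0.233^11 = 0.0000001
  k=1: C(11,1)·0.767^1·0.233^10 = 0.0000040
  k=2: C(11,2)·0.767^2·0.233^9 = 0.0000655
  k=3: C(11,3)·0.767^3·0.233^8 = 0.0006467
  k=4: C(11,4)·0.767^4·0.233^7 = 0.0042578
1 − 0.0049741 = 0.9950259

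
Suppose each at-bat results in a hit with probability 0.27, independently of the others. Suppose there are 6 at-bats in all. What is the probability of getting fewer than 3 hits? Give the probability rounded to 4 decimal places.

0.7977

X ~ Binomial(6, 0.27); P(X ≤ 2) = Σ C(6,k) p^k (1−p)^(6−k) over k:
  k=0: C(6,0)·0.27^0·0.73^6 = 0.151334
  k=1: C(6,1)·0.27^1·0.73^5 = 0.335838
  k=2: C(6,2)·0.27^2·0.73^4 = 0.310535
Total = 0.797707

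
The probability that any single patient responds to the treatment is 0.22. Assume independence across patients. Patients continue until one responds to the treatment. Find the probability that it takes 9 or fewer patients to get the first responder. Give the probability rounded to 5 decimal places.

0.89313

Y = number of patients to the first success; geometric, p = 0.22.
P(Y ≤ 9) = 1 − (1−p)^9 = 1 − 0.1068689 = 0.8931311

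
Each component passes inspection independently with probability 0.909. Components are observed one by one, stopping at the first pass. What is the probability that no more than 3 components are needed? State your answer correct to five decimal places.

Y = number of components to the first success; geometric, p = 0.909.
P(Y ≤ 3) = 1 − (1−p)^3 = 1 − 0.0007536 = 0.9992464

0.99925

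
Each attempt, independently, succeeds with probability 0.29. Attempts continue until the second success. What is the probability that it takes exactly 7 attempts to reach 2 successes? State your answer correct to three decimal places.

0.091

Y = trial on which the second success occurs; negative binomial, r=2, p=0.29.
P(Y=7) = C(6,1) · p^2 · (1−p)^5
= 6 · 0.0841 · 0.18042 = 0.09104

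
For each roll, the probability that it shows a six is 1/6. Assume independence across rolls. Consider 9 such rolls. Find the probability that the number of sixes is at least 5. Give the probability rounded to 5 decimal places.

0.00895

X ~ Binomial(9, 0.166667); P(X ≥ 5) = Σ C(9,k) p^k (1−p)^(9−k) over k:
  k=5: C(9,5)·0.166667^5·0.833333^4 = 0.0078143
  k=6: C(9,6)·0.166667^6·0.833333^3 = 0.0010419
  k=7: C(9,7)·0.166667^7·0.833333^2 = 0.0000893
  k=8: C(9,8)·0.166667^8·0.833333^1 = 0.0000045
  k=9: C(9,9)·0.166667^9·0.833333^0 = 0.0000001
Total = 0.0089501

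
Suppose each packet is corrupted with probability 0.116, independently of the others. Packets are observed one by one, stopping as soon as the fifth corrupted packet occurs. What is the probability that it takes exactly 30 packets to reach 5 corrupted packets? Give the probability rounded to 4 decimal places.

Y = trial on which the fifth success occurs; negative binomial, r=5, p=0.116.
P(Y=30) = C(29,4) · p^5 · (1−p)^25
= 23751 · 2.1003e-05 · 0.045847 = 0.022871

0.0229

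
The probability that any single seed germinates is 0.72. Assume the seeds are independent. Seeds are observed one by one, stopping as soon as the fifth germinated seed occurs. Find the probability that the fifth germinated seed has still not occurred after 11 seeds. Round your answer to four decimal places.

Needing more than 11 seeds ⇔ fewer than 5 successes in the first 11. With X ~ Binomial(11, 0.72), P(Y > 11) = P(X ≤ 4).
  k=0: C(11,0)·0.72^0·0.28^11 = 0.000001
  k=1: C(11,1)·0.72^1·0.28^10 = 0.000023
  k=2: C(11,2)·0.72^2·0.28^9 = 0.000302
  k=3: C(11,3)·0.72^3·0.28^8 = 0.002327
  k=4: C(11,4)·0.72^4·0.28^7 = 0.011966
P(X ≤ 4) = 0.014619

0.0146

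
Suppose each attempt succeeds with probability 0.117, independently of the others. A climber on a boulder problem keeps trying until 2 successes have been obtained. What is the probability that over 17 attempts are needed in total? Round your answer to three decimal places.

0.392

Needing more than 17 attempts ⇔ fewer than 2 successes in the first 17. With X ~ Binomial(17, 0.117), P(Y > 17) = P(X ≤ 1).
  k=0: C(17,0)·0.117^0·0.883^17 = 0.12060
  k=1: C(17,1)·0.117^1·0.883^16 = 0.27165
P(X ≤ 1) = 0.39224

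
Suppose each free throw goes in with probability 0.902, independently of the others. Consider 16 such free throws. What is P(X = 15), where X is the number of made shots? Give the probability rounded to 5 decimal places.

X ~ Binomial(n=16, p=0.902).
P(X=15) = C(16,15) · p^15 · (1−p)^1
= 16 · 0.21286 · 0.098 = 0.3337676

0.33377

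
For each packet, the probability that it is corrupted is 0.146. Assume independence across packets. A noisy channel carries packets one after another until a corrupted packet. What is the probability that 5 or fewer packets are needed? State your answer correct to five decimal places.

Y = number of packets to the first success; geometric, p = 0.146.
P(Y ≤ 5) = 1 − (1−p)^5 = 1 − 0.4542442 = 0.5457558

0.54576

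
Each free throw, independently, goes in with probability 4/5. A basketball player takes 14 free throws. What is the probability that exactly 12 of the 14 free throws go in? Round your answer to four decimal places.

0.2501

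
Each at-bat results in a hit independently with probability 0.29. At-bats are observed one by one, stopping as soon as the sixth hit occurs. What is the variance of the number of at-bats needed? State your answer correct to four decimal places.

Y = total at-bats until the sixth success; negative binomial with r=6, p=0.29.
Var(Y) = r(1−p)/p² = 6·0.71 / 0.29² = 50.653983

50.6540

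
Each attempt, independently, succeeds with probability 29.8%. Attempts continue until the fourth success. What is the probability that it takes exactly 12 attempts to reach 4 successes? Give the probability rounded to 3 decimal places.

0.077

Y = trial on which the fourth success occurs; negative binomial, r=4, p=0.298.
P(Y=12) = C(11,3) · p^4 · (1−p)^8
= 165 · 0.0078862 · 0.058979 = 0.07674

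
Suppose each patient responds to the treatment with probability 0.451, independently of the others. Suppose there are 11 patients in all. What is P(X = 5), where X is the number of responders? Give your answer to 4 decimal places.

0.2360

X ~ Binomial(n=11, p=0.451).
P(X=5) = C(11,5) · p^5 · (1−p)^6
= 462 · 0.018659 · 0.02738 = 0.236025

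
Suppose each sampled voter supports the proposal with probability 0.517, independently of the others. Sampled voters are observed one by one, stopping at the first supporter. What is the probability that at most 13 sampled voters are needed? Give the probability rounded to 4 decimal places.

0.9999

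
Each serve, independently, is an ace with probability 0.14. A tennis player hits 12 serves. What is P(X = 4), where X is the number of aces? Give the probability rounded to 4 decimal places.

X ~ Binomial(n=12, p=0.14).
P(X=4) = C(12,4) · p^4 · (1−p)^8
= 495 · 0.00038416 · 0.29922 = 0.056899

0.0569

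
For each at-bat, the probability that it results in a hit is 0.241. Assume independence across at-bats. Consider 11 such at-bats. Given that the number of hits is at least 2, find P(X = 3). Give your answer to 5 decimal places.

X ~ Binomial(11, 0.241). Want P(X=3 | X≥2) = P(X=3) / P(X≥2).
P(X=3) = C(11,3)·0.241^3·0.759^8 = 0.2543720
P(X≥2) = 1 − 0.0481570 − 0.1682006 = 0.7836424
Ratio = 0.2543720 / 0.7836424 = 0.3246021

0.32460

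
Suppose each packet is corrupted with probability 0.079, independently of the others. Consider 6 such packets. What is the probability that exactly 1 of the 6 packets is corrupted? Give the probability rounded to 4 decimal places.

X ~ Binomial(n=6, p=0.079).
P(X=1) = C(6,1) · p^1 · (1−p)^5
= 6 · 0.079 · 0.66267 = 0.314106

0.3141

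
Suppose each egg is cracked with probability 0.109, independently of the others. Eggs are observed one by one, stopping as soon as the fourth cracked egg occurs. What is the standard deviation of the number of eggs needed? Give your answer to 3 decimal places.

17.320

Y = total eggs until the fourth success; negative binomial with r=4, p=0.109.
SD(Y) = √[r(1−p)/p²] = √(299.97475) = 17.31978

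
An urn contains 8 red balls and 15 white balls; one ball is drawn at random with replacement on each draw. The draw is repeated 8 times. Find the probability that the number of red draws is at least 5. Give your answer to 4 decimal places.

0.1036

X ~ Binomial(8, 0.347826); P(X ≥ 5) = Σ C(8,k) p^k (1−p)^(8−k) over k:
  k=5: C(8,5)·0.347826^5·0.652174^3 = 0.079084
  k=6: C(8,6)·0.347826^6·0.652174^2 = 0.021089
  k=7: C(8,7)·0.347826^7·0.652174^1 = 0.003214
  k=8: C(8,8)·0.347826^8·0.652174^0 = 0.000214
Total = 0.103601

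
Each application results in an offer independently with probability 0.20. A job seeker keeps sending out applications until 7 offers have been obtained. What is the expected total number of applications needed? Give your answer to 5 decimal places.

Y = total applications until the seventh success; negative binomial with r=7, p=0.20.
E[Y] = r / p = 7 / 0.20 = 35.0000000

35.00000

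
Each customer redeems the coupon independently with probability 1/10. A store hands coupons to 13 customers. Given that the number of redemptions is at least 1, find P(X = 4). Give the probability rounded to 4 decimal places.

X ~ Binomial(13, 0.10). Want P(X=4 | X≥1) = P(X=4) / P(X≥1).
P(X=4) = C(13,4)·0.10^4·0.90^9 = 0.027701
P(X≥1) = 1 − 0.254187 = 0.745813
Ratio = 0.027701 / 0.745813 = 0.037141

0.0371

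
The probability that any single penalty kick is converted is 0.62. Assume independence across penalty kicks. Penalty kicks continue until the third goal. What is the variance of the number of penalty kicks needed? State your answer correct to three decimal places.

2.966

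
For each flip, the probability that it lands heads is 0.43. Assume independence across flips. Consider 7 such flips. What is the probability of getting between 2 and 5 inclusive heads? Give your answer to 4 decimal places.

X ~ Binomial(7, 0.43); P(2 ≤ X ≤ 5) = Σ C(7,k) p^k (1−p)^(7−k) over k:
  k=2: C(7,2)·0.43^2·0.57^5 = 0.233631
  k=3: C(7,3)·0.43^3·0.57^4 = 0.293747
  k=4: C(7,4)·0.43^4·0.57^3 = 0.221598
  k=5: C(7,5)·0.43^5·0.57^2 = 0.100302
Total = 0.849278

0.8493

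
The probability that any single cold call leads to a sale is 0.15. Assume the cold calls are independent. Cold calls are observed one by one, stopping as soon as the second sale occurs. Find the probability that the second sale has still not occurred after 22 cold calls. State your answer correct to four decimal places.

Needing more than 22 cold calls ⇔ fewer than 2 successes in the first 22. With X ~ Binomial(22, 0.15), P(Y > 22) = P(X ≤ 1).
  k=0: C(22,0)·0.15^0·0.85^22 = 0.028004
  k=1: C(22,1)·0.15^1·0.85^21 = 0.108720
P(X ≤ 1) = 0.136724

0.1367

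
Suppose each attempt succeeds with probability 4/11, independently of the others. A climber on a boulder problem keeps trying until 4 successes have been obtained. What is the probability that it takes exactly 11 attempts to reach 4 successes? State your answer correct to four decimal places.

0.0887

Y = trial on which the fourth success occurs; negative binomial, r=4, p=0.363636.
P(Y=11) = C(10,3) · p^4 · (1−p)^7
= 120 · 0.017485 · 0.042261 = 0.088672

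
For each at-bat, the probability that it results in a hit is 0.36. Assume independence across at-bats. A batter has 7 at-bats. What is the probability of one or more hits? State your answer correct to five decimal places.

0.95602

P(at least one) = 1 − P(none) = 1 − (1 − 0.36)^7
= 1 − 0.0439805 = 0.9560195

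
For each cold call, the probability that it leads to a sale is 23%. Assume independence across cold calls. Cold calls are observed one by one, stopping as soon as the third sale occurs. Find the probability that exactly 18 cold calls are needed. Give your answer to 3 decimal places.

Y = trial on which the third success occurs; negative binomial, r=3, p=0.23.
P(Y=18) = C(17,2) · p^3 · (1−p)^15
= 136 · 0.012167 · 0.019832 = 0.03282

0.033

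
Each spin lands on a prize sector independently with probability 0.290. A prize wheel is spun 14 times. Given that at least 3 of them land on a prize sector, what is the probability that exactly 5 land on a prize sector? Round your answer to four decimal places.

X ~ Binomial(14, 0.29). Want P(X=5 | X≥3) = P(X=5) / P(X≥3).
P(X=5) = C(14,5)·0.29^5·0.71^9 = 0.188269
P(X≥3) = 1 − 0.008272 − 0.047303 − 0.125585 = 0.818840
Ratio = 0.188269 / 0.818840 = 0.229922

0.2299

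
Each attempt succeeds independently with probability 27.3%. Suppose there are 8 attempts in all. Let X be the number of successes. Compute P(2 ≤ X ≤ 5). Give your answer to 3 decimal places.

0.681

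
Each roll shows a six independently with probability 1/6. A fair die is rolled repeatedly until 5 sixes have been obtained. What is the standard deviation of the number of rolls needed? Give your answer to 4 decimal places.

Y = total rolls until the fifth success; negative binomial with r=5, p=0.166667.
SD(Y) = √[r(1−p)/p²] = √(150.000000) = 12.247449

12.2474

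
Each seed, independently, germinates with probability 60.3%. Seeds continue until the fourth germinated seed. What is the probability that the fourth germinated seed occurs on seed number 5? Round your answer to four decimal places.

0.2100

Y = trial on which the fourth success occurs; negative binomial, r=4, p=0.603.
P(Y=5) = C(4,3) · p^4 · (1−p)^1
= 4 · 0.13221 · 0.397 = 0.209952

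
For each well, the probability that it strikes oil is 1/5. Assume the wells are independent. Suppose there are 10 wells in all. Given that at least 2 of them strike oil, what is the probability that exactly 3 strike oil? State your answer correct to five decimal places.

X ~ Binomial(10, 0.20). Want P(X=3 | X≥2) = P(X=3) / P(X≥2).
P(X=3) = C(10,3)·0.20^3·0.80^7 = 0.2013266
P(X≥2) = 1 − 0.1073742 − 0.2684355 = 0.6241904
Ratio = 0.2013266 / 0.6241904 = 0.3225404

0.32254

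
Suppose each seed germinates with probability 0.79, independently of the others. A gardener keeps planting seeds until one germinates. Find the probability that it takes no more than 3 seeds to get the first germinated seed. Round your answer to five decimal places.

Y = number of seeds to the first success; geometric, p = 0.79.
P(Y ≤ 3) = 1 − (1−p)^3 = 1 − 0.0092610 = 0.9907390

0.99074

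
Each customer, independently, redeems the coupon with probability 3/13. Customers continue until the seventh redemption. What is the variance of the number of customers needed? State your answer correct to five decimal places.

Y = total customers until the seventh success; negative binomial with r=7, p=0.230769.
Var(Y) = r(1−p)/p² = 7·0.769231 / 0.230769² = 101.1111111

101.11111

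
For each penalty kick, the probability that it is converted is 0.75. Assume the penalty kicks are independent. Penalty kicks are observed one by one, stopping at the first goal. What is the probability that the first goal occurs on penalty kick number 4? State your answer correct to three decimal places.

0.012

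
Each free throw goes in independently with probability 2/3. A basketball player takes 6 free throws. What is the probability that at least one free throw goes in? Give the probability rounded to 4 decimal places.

0.9986

P(at least one) = 1 − P(none) = 1 − (1 − 0.666667)^6
= 1 − 0.001372 = 0.998628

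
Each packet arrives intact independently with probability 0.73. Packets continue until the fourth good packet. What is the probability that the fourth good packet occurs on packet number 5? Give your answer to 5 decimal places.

0.30670

Y = trial on which the fourth success occurs; negative binomial, r=4, p=0.73.
P(Y=5) = C(4,3) · p^4 · (1−p)^1
= 4 · 0.28398 · 0.27 = 0.3067010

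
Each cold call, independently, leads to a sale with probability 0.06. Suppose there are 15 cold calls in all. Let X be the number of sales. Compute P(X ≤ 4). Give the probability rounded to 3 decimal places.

X ~ Binomial(15, 0.06); P(X ≤ 4) = Σ C(15,k) p^k (1−p)^(15−k) over k:
  k=0: C(15,0)·0.06^0·0.94^15 = 0.39529
  k=1: C(15,1)·0.06^1·0.94^14 = 0.37847
  k=2: C(15,2)·0.06^2·0.94^13 = 0.16910
  k=3: C(15,3)·0.06^3·0.94^12 = 0.04677
  k=4: C(15,4)·0.06^4·0.94^11 = 0.00896
Total = 0.99860

0.999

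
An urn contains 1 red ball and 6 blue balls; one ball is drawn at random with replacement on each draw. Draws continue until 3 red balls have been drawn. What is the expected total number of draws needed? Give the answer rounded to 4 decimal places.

Y = total draws until the third success; negative binomial with r=3, p=0.142857.
E[Y] = r / p = 3 / 0.142857 = 21.000000

21.0000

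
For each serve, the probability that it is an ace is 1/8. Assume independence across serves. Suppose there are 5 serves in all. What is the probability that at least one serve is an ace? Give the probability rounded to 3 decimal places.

0.487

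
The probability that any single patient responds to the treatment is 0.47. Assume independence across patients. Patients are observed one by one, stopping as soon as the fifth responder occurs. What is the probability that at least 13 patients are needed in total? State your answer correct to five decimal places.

0.25697

Needing more than 12 patients ⇔ fewer than 5 successes in the first 12. With X ~ Binomial(12, 0.47), P(Y > 12) = P(X ≤ 4).
  k=0: C(12,0)·0.47^0·0.53^12 = 0.0004913
  k=1: C(12,1)·0.47^1·0.53^11 = 0.0052277
  k=2: C(12,2)·0.47^2·0.53^10 = 0.0254975
  k=3: C(12,3)·0.47^3·0.53^9 = 0.0753701
  k=4: C(12,4)·0.47^4·0.53^8 = 0.1503847
P(X ≤ 4) = 0.2569713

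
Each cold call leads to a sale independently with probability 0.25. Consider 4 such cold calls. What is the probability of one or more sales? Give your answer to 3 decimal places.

P(at least one) = 1 − P(none) = 1 − (1 − 0.25)^4
= 1 − 0.31641 = 0.68359

0.684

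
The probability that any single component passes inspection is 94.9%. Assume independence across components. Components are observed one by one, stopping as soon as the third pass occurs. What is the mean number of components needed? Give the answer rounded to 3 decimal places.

3.161

Y = total components until the third success; negative binomial with r=3, p=0.949.
E[Y] = r / p = 3 / 0.949 = 3.16122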